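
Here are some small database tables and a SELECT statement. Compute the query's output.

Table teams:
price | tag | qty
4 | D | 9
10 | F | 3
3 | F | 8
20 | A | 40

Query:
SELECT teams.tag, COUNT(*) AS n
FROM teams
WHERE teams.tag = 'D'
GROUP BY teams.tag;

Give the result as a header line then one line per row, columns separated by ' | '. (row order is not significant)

After WHERE (1 rows):
teams.price | teams.tag | teams.qty
4 | D | 9
After GROUP BY (1 rows):
teams.tag | n
D | 1

== RESULT ==
teams.tag | n
D | 1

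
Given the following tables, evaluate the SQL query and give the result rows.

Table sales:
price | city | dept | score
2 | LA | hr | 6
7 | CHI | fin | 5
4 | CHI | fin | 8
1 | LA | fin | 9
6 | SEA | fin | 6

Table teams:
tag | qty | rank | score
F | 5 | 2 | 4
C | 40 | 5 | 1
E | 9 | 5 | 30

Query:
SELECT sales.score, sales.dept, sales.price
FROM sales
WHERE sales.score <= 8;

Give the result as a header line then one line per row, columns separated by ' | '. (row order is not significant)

After WHERE (4 rows):
sales.price | sales.city | sales.dept | sales.score
2 | LA | hr | 6
7 | CHI | fin | 5
4 | CHI | fin | 8
6 | SEA | fin | 6
After SELECT (4 rows):
sales.score | sales.dept | sales.price
6 | hr | 2
5 | fin | 7
8 | fin | 4
6 | fin | 6

== RESULT ==
sales.score | sales.dept | sales.price
6 | hr | 2
5 | fin | 7
8 | fin | 4
6 | fin | 6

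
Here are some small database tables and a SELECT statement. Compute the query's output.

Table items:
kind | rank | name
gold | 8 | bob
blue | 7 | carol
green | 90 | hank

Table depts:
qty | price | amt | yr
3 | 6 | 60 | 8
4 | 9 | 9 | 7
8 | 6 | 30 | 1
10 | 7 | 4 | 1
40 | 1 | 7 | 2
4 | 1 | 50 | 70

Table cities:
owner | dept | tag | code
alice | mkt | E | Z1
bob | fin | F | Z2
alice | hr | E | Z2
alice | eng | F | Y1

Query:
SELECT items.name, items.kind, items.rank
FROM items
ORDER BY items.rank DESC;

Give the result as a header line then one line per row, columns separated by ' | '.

After SELECT (3 rows):
items.name | items.kind | items.rank
bob | gold | 8
carol | blue | 7
hank | green | 90
After ORDER BY (3 rows):
items.name | items.kind | items.rank
hank | green | 90
bob | gold | 8
carol | blue | 7

== RESULT ==
items.name | items.kind | items.rank
hank | green | 90
bob | gold | 8
carol | blue | 7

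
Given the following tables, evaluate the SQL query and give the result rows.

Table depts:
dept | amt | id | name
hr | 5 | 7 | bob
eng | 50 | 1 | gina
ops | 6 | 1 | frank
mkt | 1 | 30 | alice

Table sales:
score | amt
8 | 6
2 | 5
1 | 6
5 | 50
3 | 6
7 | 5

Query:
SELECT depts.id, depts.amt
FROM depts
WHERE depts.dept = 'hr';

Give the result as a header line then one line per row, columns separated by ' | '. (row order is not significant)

After WHERE (1 rows):
depts.dept | depts.amt | depts.id | depts.name
hr | 5 | 7 | bob
After SELECT (1 rows):
depts.id | depts.amt
7 | 5

== RESULT ==
depts.id | depts.amt
7 | 5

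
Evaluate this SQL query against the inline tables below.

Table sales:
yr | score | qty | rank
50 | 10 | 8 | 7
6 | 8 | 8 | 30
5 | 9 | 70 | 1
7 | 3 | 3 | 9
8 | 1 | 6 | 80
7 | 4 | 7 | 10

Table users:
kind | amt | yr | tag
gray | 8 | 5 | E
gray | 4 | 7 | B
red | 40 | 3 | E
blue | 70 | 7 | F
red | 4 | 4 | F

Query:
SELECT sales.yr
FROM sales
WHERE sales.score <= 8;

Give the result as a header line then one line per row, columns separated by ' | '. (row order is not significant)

== RESULT ==
sales.yr
6
7
8
7

Derivation:
After WHERE (4 rows):
sales.yr | sales.score | sales.qty | sales.rank
6 | 8 | 8 | 30
7 | 3 | 3 | 9
8 | 1 | 6 | 80
7 | 4 | 7 | 10
After SELECT (4 rows):
sales.yr
6
7
8
7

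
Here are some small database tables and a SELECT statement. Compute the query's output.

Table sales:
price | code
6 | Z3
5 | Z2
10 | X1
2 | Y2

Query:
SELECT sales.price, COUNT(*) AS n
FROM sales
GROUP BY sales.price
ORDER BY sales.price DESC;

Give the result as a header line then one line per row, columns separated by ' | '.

After GROUP BY (4 rows):
sales.price | n
6 | 1
5 | 1
10 | 1
2 | 1
After ORDER BY (4 rows):
sales.price | n
10 | 1
6 | 1
5 | 1
2 | 1

== RESULT ==
sales.price | n
10 | 1
6 | 1
5 | 1
2 | 1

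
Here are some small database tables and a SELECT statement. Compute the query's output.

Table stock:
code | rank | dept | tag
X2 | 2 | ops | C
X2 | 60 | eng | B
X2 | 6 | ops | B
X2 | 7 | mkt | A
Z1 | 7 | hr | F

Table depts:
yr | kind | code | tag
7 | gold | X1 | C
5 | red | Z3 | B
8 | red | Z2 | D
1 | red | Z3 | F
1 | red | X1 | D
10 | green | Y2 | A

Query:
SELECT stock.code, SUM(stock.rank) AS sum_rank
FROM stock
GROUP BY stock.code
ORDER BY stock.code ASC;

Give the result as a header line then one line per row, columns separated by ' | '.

After GROUP BY (2 rows):
stock.code | sum_rank
X2 | 75
Z1 | 7
After ORDER BY (2 rows):
stock.code | sum_rank
X2 | 75
Z1 | 7

== RESULT ==
stock.code | sum_rank
X2 | 75
Z1 | 7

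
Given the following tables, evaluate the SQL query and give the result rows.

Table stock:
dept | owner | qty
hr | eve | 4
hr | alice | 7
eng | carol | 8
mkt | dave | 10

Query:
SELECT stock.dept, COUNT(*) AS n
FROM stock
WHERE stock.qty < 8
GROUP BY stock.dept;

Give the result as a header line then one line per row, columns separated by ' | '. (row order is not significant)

After WHERE (2 rows):
stock.dept | stock.owner | stock.qty
hr | eve | 4
hr | alice | 7
After GROUP BY (1 rows):
stock.dept | n
hr | 2

== RESULT ==
stock.dept | n
hr | 2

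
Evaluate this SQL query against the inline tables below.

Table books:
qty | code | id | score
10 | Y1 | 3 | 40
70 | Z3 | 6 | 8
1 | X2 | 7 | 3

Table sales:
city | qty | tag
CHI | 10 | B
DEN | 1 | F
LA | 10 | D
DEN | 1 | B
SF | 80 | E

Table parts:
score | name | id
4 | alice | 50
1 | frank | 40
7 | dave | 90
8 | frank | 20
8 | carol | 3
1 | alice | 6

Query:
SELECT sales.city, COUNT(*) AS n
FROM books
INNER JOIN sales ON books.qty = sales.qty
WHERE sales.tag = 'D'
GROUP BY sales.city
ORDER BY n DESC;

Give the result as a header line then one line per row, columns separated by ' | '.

== RESULT ==
sales.city | n
LA | 1

Derivation:
After JOIN sales (4 rows):
books.qty | books.code | books.id | books.score | sales.city | sales.qty | sales.tag
10 | Y1 | 3 | 40 | CHI | 10 | B
10 | Y1 | 3 | 40 | LA | 10 | D
1 | X2 | 7 | 3 | DEN | 1 | F
1 | X2 | 7 | 3 | DEN | 1 | B
After WHERE (1 rows):
books.qty | books.code | books.id | books.score | sales.city | sales.qty | sales.tag
10 | Y1 | 3 | 40 | LA | 10 | D
After GROUP BY (1 rows):
sales.city | n
LA | 1
After ORDER BY (1 rows):
sales.city | n
LA | 1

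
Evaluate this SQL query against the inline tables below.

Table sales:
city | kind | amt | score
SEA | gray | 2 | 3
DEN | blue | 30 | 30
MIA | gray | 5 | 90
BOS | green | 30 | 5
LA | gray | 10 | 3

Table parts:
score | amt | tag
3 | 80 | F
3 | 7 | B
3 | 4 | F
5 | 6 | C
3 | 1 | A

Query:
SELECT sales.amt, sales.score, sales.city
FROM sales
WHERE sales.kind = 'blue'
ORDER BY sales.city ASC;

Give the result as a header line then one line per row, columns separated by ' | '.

== RESULT ==
sales.amt | sales.score | sales.city
30 | 30 | DEN

Derivation:
After WHERE (1 rows):
sales.city | sales.kind | sales.amt | sales.score
DEN | blue | 30 | 30
After SELECT (1 rows):
sales.amt | sales.score | sales.city
30 | 30 | DEN
After ORDER BY (1 rows):
sales.amt | sales.score | sales.city
30 | 30 | DEN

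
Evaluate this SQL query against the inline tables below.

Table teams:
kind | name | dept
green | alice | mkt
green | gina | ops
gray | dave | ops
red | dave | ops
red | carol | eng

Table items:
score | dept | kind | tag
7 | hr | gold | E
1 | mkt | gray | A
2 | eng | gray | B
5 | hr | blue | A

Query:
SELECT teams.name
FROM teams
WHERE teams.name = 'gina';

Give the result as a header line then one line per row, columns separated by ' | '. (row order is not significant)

== RESULT ==
teams.name
gina

Derivation:
After WHERE (1 rows):
teams.kind | teams.name | teams.dept
green | gina | ops
After SELECT (1 rows):
teams.name
gina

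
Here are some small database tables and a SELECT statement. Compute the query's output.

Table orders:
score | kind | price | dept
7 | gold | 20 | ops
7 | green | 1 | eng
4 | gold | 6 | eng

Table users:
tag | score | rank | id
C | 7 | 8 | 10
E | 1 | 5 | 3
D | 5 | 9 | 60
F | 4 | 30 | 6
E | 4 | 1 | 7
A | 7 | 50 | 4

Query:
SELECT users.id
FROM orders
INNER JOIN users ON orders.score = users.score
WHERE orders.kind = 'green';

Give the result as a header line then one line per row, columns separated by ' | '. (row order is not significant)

After JOIN users (6 rows):
orders.score | orders.kind | orders.price | orders.dept | users.tag | users.score | users.rank | users.id
7 | gold | 20 | ops | C | 7 | 8 | 10
7 | gold | 20 | ops | A | 7 | 50 | 4
7 | green | 1 | eng | C | 7 | 8 | 10
7 | green | 1 | eng | A | 7 | 50 | 4
4 | gold | 6 | eng | F | 4 | 30 | 6
4 | gold | 6 | eng | E | 4 | 1 | 7
After WHERE (2 rows):
orders.score | orders.kind | orders.price | orders.dept | users.tag | users.score | users.rank | users.id
7 | green | 1 | eng | C | 7 | 8 | 10
7 | green | 1 | eng | A | 7 | 50 | 4
After SELECT (2 rows):
users.id
10
4

== RESULT ==
users.id
10
4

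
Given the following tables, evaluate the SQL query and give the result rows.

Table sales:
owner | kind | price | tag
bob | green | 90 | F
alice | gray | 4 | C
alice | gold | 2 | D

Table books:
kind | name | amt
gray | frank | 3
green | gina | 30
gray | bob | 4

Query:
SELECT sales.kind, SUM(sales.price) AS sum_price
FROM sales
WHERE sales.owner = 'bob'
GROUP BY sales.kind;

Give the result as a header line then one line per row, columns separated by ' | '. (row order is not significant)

== RESULT ==
sales.kind | sum_price
green | 90

Derivation:
After WHERE (1 rows):
sales.owner | sales.kind | sales.price | sales.tag
bob | green | 90 | F
After GROUP BY (1 rows):
sales.kind | sum_price
green | 90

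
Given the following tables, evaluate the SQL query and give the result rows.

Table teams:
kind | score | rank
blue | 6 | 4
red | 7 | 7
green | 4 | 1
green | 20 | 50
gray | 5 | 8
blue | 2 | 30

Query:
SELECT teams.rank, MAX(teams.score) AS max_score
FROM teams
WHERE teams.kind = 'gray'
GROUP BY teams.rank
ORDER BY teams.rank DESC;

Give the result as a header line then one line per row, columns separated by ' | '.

== RESULT ==
teams.rank | max_score
8 | 5

Derivation:
After WHERE (1 rows):
teams.kind | teams.score | teams.rank
gray | 5 | 8
After GROUP BY (1 rows):
teams.rank | max_score
8 | 5
After ORDER BY (1 rows):
teams.rank | max_score
8 | 5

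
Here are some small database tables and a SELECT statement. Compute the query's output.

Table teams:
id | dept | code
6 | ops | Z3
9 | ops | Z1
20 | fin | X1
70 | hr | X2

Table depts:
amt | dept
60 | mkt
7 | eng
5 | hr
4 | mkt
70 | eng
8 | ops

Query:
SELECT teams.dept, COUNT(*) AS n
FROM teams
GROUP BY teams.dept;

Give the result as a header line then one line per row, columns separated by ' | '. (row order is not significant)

After GROUP BY (3 rows):
teams.dept | n
ops | 2
fin | 1
hr | 1

== RESULT ==
teams.dept | n
ops | 2
fin | 1
hr | 1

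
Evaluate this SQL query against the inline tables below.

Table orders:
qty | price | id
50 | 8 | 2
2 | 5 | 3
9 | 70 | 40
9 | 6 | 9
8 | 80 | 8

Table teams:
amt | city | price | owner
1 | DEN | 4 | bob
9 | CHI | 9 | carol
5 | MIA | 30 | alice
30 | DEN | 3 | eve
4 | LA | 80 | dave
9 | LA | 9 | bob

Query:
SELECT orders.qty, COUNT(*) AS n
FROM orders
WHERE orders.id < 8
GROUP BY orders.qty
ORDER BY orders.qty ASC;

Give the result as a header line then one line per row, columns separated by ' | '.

After WHERE (2 rows):
orders.qty | orders.price | orders.id
50 | 8 | 2
2 | 5 | 3
After GROUP BY (2 rows):
orders.qty | n
50 | 1
2 | 1
After ORDER BY (2 rows):
orders.qty | n
2 | 1
50 | 1

== RESULT ==
orders.qty | n
2 | 1
50 | 1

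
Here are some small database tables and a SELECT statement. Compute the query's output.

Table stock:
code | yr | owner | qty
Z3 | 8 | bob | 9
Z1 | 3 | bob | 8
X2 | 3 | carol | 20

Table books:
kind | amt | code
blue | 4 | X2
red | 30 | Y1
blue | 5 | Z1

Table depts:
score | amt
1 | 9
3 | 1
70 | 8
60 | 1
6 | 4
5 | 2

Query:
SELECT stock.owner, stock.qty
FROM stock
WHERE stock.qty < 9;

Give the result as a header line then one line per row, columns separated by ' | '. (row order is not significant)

== RESULT ==
stock.owner | stock.qty
bob | 8

Derivation:
After WHERE (1 rows):
stock.code | stock.yr | stock.owner | stock.qty
Z1 | 3 | bob | 8
After SELECT (1 rows):
stock.owner | stock.qty
bob | 8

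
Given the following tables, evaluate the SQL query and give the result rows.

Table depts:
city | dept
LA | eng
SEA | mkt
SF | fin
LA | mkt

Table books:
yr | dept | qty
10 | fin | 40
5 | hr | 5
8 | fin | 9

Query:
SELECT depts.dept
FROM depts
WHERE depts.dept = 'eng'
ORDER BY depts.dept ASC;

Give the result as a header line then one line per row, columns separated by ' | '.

After WHERE (1 rows):
depts.city | depts.dept
LA | eng
After SELECT (1 rows):
depts.dept
eng
After ORDER BY (1 rows):
depts.dept
eng

== RESULT ==
depts.dept
eng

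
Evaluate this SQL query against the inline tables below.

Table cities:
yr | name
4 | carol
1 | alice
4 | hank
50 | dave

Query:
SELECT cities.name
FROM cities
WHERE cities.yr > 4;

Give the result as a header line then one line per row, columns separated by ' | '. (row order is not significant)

After WHERE (1 rows):
cities.yr | cities.name
50 | dave
After SELECT (1 rows):
cities.name
dave

== RESULT ==
cities.name
dave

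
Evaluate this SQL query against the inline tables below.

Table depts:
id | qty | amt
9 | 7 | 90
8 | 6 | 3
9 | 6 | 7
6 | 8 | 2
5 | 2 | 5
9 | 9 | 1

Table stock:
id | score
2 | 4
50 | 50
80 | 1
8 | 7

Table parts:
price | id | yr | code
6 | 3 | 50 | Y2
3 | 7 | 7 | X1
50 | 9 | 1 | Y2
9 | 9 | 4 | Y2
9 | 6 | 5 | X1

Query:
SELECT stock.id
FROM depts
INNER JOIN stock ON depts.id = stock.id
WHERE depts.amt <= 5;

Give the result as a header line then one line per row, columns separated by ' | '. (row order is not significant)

== RESULT ==
stock.id
8

Derivation:
After JOIN stock (1 rows):
depts.id | depts.qty | depts.amt | stock.id | stock.score
8 | 6 | 3 | 8 | 7
After WHERE (1 rows):
depts.id | depts.qty | depts.amt | stock.id | stock.score
8 | 6 | 3 | 8 | 7
After SELECT (1 rows):
stock.id
8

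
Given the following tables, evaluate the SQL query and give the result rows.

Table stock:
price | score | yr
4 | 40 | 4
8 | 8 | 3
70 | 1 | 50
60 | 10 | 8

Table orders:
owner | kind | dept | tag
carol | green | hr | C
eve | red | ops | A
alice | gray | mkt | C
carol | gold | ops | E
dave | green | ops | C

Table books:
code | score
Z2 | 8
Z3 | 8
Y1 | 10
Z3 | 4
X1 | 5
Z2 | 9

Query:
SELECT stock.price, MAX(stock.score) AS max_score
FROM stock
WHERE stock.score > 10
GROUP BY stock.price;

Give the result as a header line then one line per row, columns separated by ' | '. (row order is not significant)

After WHERE (1 rows):
stock.price | stock.score | stock.yr
4 | 40 | 4
After GROUP BY (1 rows):
stock.price | max_score
4 | 40

== RESULT ==
stock.price | max_score
4 | 40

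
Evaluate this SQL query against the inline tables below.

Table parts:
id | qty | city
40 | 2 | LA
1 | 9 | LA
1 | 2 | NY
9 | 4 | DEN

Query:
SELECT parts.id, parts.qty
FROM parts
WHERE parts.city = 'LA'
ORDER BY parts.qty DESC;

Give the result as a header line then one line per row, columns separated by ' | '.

After WHERE (2 rows):
parts.id | parts.qty | parts.city
40 | 2 | LA
1 | 9 | LA
After SELECT (2 rows):
parts.id | parts.qty
40 | 2
1 | 9
After ORDER BY (2 rows):
parts.id | parts.qty
1 | 9
40 | 2

== RESULT ==
parts.id | parts.qty
1 | 9
40 | 2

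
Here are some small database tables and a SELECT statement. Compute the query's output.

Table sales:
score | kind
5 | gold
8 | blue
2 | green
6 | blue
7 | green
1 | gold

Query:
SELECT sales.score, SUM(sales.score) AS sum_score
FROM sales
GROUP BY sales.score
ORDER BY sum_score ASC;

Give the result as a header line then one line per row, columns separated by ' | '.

== RESULT ==
sales.score | sum_score
1 | 1
2 | 2
5 | 5
6 | 6
7 | 7
8 | 8

Derivation:
After GROUP BY (6 rows):
sales.score | sum_score
5 | 5
8 | 8
2 | 2
6 | 6
7 | 7
1 | 1
After ORDER BY (6 rows):
sales.score | sum_score
1 | 1
2 | 2
5 | 5
6 | 6
7 | 7
8 | 8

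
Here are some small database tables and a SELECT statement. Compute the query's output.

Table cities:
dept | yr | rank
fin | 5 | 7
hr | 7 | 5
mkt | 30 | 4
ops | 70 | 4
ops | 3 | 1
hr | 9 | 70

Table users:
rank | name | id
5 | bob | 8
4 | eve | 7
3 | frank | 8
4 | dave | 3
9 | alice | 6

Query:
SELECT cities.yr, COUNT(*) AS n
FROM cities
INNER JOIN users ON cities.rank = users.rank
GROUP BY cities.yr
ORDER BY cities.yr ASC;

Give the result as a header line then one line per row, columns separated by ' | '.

== RESULT ==
cities.yr | n
7 | 1
30 | 2
70 | 2

Derivation:
After JOIN users (5 rows):
cities.dept | cities.yr | cities.rank | users.rank | users.name | users.id
hr | 7 | 5 | 5 | bob | 8
mkt | 30 | 4 | 4 | eve | 7
mkt | 30 | 4 | 4 | dave | 3
ops | 70 | 4 | 4 | eve | 7
ops | 70 | 4 | 4 | dave | 3
After GROUP BY (3 rows):
cities.yr | n
7 | 1
30 | 2
70 | 2
After ORDER BY (3 rows):
cities.yr | n
7 | 1
30 | 2
70 | 2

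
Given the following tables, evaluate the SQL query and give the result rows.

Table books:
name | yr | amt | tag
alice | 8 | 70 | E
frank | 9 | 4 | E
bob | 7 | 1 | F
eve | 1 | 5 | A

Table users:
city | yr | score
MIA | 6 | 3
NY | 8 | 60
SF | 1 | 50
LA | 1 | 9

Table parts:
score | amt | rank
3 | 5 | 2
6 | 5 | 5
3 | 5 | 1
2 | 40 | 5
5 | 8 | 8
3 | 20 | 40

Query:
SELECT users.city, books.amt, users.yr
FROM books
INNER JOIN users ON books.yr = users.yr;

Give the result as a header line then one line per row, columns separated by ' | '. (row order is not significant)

== RESULT ==
users.city | books.amt | users.yr
NY | 70 | 8
SF | 5 | 1
LA | 5 | 1

Derivation:
After JOIN users (3 rows):
books.name | books.yr | books.amt | books.tag | users.city | users.yr | users.score
alice | 8 | 70 | E | NY | 8 | 60
eve | 1 | 5 | A | SF | 1 | 50
eve | 1 | 5 | A | LA | 1 | 9
After SELECT (3 rows):
users.city | books.amt | users.yr
NY | 70 | 8
SF | 5 | 1
LA | 5 | 1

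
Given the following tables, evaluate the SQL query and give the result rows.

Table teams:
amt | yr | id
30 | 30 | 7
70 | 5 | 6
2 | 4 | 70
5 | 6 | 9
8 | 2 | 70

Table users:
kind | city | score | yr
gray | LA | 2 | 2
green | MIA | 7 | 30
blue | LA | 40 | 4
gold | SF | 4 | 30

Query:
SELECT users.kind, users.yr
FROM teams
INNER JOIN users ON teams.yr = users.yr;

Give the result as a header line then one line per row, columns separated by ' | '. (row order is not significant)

== RESULT ==
users.kind | users.yr
green | 30
gold | 30
blue | 4
gray | 2

Derivation:
After JOIN users (4 rows):
teams.amt | teams.yr | teams.id | users.kind | users.city | users.score | users.yr
30 | 30 | 7 | green | MIA | 7 | 30
30 | 30 | 7 | gold | SF | 4 | 30
2 | 4 | 70 | blue | LA | 40 | 4
8 | 2 | 70 | gray | LA | 2 | 2
After SELECT (4 rows):
users.kind | users.yr
green | 30
gold | 30
blue | 4
gray | 2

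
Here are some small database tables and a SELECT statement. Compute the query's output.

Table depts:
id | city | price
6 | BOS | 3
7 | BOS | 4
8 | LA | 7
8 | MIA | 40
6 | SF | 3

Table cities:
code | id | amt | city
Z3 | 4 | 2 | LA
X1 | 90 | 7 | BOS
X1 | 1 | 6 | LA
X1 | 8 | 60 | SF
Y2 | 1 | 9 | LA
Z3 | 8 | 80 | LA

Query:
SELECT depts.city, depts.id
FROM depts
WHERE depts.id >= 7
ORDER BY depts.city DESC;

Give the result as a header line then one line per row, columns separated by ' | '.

== RESULT ==
depts.city | depts.id
MIA | 8
LA | 8
BOS | 7

Derivation:
After WHERE (3 rows):
depts.id | depts.city | depts.price
7 | BOS | 4
8 | LA | 7
8 | MIA | 40
After SELECT (3 rows):
depts.city | depts.id
BOS | 7
LA | 8
MIA | 8
After ORDER BY (3 rows):
depts.city | depts.id
MIA | 8
LA | 8
BOS | 7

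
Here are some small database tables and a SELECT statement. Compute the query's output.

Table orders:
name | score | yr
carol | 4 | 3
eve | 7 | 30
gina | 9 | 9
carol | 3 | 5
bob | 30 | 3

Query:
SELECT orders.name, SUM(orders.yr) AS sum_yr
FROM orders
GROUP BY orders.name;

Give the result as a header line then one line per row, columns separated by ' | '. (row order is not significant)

== RESULT ==
orders.name | sum_yr
carol | 8
eve | 30
gina | 9
bob | 3

Derivation:
After GROUP BY (4 rows):
orders.name | sum_yr
carol | 8
eve | 30
gina | 9
bob | 3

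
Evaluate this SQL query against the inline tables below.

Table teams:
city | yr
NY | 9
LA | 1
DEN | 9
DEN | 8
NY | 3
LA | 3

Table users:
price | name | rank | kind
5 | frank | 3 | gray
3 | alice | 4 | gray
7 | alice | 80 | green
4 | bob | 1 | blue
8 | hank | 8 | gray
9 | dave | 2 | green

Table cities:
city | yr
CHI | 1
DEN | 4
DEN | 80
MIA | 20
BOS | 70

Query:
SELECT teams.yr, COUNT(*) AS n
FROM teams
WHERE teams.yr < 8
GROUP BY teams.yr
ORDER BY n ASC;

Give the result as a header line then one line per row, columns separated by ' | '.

== RESULT ==
teams.yr | n
1 | 1
3 | 2

Derivation:
After WHERE (3 rows):
teams.city | teams.yr
LA | 1
NY | 3
LA | 3
After GROUP BY (2 rows):
teams.yr | n
1 | 1
3 | 2
After ORDER BY (2 rows):
teams.yr | n
1 | 1
3 | 2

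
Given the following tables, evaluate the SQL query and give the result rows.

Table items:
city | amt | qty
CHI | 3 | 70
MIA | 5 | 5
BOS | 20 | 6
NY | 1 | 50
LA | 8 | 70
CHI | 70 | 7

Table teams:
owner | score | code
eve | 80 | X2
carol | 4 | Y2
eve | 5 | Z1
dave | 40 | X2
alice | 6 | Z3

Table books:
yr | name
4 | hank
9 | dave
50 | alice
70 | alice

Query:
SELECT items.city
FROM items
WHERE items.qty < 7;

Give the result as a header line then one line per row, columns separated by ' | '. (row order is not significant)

== RESULT ==
items.city
MIA
BOS

Derivation:
After WHERE (2 rows):
items.city | items.amt | items.qty
MIA | 5 | 5
BOS | 20 | 6
After SELECT (2 rows):
items.city
MIA
BOS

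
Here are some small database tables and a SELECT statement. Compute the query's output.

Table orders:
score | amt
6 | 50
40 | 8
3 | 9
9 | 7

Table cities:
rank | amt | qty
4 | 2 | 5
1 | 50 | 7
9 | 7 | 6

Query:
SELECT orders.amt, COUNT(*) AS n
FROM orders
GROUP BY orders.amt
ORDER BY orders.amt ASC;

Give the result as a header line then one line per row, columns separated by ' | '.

== RESULT ==
orders.amt | n
7 | 1
8 | 1
9 | 1
50 | 1

Derivation:
After GROUP BY (4 rows):
orders.amt | n
50 | 1
8 | 1
9 | 1
7 | 1
After ORDER BY (4 rows):
orders.amt | n
7 | 1
8 | 1
9 | 1
50 | 1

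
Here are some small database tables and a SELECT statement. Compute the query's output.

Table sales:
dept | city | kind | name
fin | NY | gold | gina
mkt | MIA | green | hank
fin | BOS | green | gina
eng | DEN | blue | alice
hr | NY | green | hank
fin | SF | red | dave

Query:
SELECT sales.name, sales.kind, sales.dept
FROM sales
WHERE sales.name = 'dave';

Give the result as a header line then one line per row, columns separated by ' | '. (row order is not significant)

After WHERE (1 rows):
sales.dept | sales.city | sales.kind | sales.name
fin | SF | red | dave
After SELECT (1 rows):
sales.name | sales.kind | sales.dept
dave | red | fin

== RESULT ==
sales.name | sales.kind | sales.dept
dave | red | fin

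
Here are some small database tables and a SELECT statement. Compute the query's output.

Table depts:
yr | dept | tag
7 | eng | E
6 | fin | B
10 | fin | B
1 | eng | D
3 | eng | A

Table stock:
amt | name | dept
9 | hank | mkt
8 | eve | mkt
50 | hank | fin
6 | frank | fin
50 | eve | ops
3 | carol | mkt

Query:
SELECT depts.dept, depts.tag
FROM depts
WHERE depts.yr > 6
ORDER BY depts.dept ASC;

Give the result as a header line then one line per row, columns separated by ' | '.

After WHERE (2 rows):
depts.yr | depts.dept | depts.tag
7 | eng | E
10 | fin | B
After SELECT (2 rows):
depts.dept | depts.tag
eng | E
fin | B
After ORDER BY (2 rows):
depts.dept | depts.tag
eng | E
fin | B

== RESULT ==
depts.dept | depts.tag
eng | E
fin | B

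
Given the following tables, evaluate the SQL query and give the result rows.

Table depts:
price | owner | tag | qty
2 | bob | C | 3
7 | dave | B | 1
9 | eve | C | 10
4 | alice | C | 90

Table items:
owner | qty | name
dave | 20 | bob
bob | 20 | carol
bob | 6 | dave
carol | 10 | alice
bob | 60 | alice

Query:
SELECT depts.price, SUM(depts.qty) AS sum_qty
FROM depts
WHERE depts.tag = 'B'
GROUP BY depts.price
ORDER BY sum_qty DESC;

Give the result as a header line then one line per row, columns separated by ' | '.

After WHERE (1 rows):
depts.price | depts.owner | depts.tag | depts.qty
7 | dave | B | 1
After GROUP BY (1 rows):
depts.price | sum_qty
7 | 1
After ORDER BY (1 rows):
depts.price | sum_qty
7 | 1

== RESULT ==
depts.price | sum_qty
7 | 1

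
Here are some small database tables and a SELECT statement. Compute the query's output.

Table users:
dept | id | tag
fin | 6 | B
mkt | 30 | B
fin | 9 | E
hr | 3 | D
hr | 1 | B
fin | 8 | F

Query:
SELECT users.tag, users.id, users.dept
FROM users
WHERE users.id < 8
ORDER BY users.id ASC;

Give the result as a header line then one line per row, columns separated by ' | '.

After WHERE (3 rows):
users.dept | users.id | users.tag
fin | 6 | B
hr | 3 | D
hr | 1 | B
After SELECT (3 rows):
users.tag | users.id | users.dept
B | 6 | fin
D | 3 | hr
B | 1 | hr
After ORDER BY (3 rows):
users.tag | users.id | users.dept
B | 1 | hr
D | 3 | hr
B | 6 | fin

== RESULT ==
users.tag | users.id | users.dept
B | 1 | hr
D | 3 | hr
B | 6 | fin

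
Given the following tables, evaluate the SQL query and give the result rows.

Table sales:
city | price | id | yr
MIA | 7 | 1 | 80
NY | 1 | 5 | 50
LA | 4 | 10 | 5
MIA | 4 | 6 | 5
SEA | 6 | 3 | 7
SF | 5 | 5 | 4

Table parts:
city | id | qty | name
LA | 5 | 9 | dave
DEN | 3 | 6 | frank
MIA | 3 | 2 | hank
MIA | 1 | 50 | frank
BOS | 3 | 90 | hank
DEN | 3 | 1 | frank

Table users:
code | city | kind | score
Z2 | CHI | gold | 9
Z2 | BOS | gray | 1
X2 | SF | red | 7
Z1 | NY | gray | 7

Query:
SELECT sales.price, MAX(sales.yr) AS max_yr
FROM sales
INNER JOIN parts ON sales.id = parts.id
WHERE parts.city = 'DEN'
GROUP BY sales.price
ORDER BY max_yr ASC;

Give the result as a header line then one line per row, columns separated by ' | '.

== RESULT ==
sales.price | max_yr
6 | 7

Derivation:
After JOIN parts (7 rows):
sales.city | sales.price | sales.id | sales.yr | parts.city | parts.id | parts.qty | parts.name
MIA | 7 | 1 | 80 | MIA | 1 | 50 | frank
NY | 1 | 5 | 50 | LA | 5 | 9 | dave
SEA | 6 | 3 | 7 | DEN | 3 | 6 | frank
SEA | 6 | 3 | 7 | MIA | 3 | 2 | hank
SEA | 6 | 3 | 7 | BOS | 3 | 90 | hank
SEA | 6 | 3 | 7 | DEN | 3 | 1 | frank
SF | 5 | 5 | 4 | LA | 5 | 9 | dave
After WHERE (2 rows):
sales.city | sales.price | sales.id | sales.yr | parts.city | parts.id | parts.qty | parts.name
SEA | 6 | 3 | 7 | DEN | 3 | 6 | frank
SEA | 6 | 3 | 7 | DEN | 3 | 1 | frank
After GROUP BY (1 rows):
sales.price | max_yr
6 | 7
After ORDER BY (1 rows):
sales.price | max_yr
6 | 7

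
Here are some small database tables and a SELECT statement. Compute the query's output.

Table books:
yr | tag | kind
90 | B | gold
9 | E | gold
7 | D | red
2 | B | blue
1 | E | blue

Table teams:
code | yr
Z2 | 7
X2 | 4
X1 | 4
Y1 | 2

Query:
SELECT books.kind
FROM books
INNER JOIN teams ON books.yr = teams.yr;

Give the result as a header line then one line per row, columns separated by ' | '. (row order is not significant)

== RESULT ==
books.kind
red
blue

Derivation:
After JOIN teams (2 rows):
books.yr | books.tag | books.kind | teams.code | teams.yr
7 | D | red | Z2 | 7
2 | B | blue | Y1 | 2
After SELECT (2 rows):
books.kind
red
blue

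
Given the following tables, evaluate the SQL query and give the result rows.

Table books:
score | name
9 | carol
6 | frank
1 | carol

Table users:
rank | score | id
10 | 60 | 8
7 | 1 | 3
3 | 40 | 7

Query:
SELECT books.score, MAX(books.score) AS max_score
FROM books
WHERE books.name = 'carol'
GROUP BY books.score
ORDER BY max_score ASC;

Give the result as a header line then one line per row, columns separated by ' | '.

== RESULT ==
books.score | max_score
1 | 1
9 | 9

Derivation:
After WHERE (2 rows):
books.score | books.name
9 | carol
1 | carol
After GROUP BY (2 rows):
books.score | max_score
9 | 9
1 | 1
After ORDER BY (2 rows):
books.score | max_score
1 | 1
9 | 9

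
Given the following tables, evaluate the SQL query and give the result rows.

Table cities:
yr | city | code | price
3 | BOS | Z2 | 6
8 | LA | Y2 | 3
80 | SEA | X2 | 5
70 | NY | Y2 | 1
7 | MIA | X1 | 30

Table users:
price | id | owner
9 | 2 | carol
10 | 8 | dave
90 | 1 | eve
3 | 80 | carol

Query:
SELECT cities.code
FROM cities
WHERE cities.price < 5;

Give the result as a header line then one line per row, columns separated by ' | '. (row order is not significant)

After WHERE (2 rows):
cities.yr | cities.city | cities.code | cities.price
8 | LA | Y2 | 3
70 | NY | Y2 | 1
After SELECT (2 rows):
cities.code
Y2
Y2

== RESULT ==
cities.code
Y2
Y2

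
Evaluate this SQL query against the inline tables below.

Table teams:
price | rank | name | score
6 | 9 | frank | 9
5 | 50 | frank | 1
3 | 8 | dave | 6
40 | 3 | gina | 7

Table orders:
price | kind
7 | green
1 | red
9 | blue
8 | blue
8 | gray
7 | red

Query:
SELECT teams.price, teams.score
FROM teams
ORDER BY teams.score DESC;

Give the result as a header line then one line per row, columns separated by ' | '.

== RESULT ==
teams.price | teams.score
6 | 9
40 | 7
3 | 6
5 | 1

Derivation:
After SELECT (4 rows):
teams.price | teams.score
6 | 9
5 | 1
3 | 6
40 | 7
After ORDER BY (4 rows):
teams.price | teams.score
6 | 9
40 | 7
3 | 6
5 | 1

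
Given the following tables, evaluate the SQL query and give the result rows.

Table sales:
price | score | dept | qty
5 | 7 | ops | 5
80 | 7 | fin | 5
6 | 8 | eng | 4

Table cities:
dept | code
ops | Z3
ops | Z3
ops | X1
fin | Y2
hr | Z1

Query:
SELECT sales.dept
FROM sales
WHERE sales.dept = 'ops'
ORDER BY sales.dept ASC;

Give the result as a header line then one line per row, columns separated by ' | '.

== RESULT ==
sales.dept
ops

Derivation:
After WHERE (1 rows):
sales.price | sales.score | sales.dept | sales.qty
5 | 7 | ops | 5
After SELECT (1 rows):
sales.dept
ops
After ORDER BY (1 rows):
sales.dept
ops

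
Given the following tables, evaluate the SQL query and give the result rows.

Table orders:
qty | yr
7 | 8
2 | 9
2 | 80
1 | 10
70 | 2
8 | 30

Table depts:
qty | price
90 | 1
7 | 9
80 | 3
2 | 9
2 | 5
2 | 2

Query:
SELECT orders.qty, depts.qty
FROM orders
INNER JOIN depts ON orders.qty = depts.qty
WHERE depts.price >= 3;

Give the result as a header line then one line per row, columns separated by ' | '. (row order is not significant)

== RESULT ==
orders.qty | depts.qty
7 | 7
2 | 2
2 | 2
2 | 2
2 | 2

Derivation:
After JOIN depts (7 rows):
orders.qty | orders.yr | depts.qty | depts.price
7 | 8 | 7 | 9
2 | 9 | 2 | 9
2 | 9 | 2 | 5
2 | 9 | 2 | 2
2 | 80 | 2 | 9
2 | 80 | 2 | 5
2 | 80 | 2 | 2
After WHERE (5 rows):
orders.qty | orders.yr | depts.qty | depts.price
7 | 8 | 7 | 9
2 | 9 | 2 | 9
2 | 9 | 2 | 5
2 | 80 | 2 | 9
2 | 80 | 2 | 5
After SELECT (5 rows):
orders.qty | depts.qty
7 | 7
2 | 2
2 | 2
2 | 2
2 | 2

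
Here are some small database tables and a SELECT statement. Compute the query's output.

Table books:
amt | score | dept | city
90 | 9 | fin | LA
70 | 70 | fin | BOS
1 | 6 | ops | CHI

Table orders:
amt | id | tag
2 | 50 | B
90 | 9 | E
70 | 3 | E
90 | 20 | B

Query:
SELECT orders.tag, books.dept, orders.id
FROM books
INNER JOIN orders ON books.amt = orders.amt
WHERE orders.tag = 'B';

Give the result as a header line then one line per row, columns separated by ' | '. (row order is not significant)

After JOIN orders (3 rows):
books.amt | books.score | books.dept | books.city | orders.amt | orders.id | orders.tag
90 | 9 | fin | LA | 90 | 9 | E
90 | 9 | fin | LA | 90 | 20 | B
70 | 70 | fin | BOS | 70 | 3 | E
After WHERE (1 rows):
books.amt | books.score | books.dept | books.city | orders.amt | orders.id | orders.tag
90 | 9 | fin | LA | 90 | 20 | B
After SELECT (1 rows):
orders.tag | books.dept | orders.id
B | fin | 20

== RESULT ==
orders.tag | books.dept | orders.id
B | fin | 20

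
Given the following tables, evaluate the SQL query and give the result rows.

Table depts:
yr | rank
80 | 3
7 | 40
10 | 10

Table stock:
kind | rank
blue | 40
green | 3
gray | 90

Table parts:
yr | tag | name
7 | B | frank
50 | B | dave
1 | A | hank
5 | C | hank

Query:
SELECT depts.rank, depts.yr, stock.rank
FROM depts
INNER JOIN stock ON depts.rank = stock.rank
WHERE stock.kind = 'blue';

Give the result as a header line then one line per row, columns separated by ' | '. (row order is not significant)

== RESULT ==
depts.rank | depts.yr | stock.rank
40 | 7 | 40

Derivation:
After JOIN stock (2 rows):
depts.yr | depts.rank | stock.kind | stock.rank
80 | 3 | green | 3
7 | 40 | blue | 40
After WHERE (1 rows):
depts.yr | depts.rank | stock.kind | stock.rank
7 | 40 | blue | 40
After SELECT (1 rows):
depts.rank | depts.yr | stock.rank
40 | 7 | 40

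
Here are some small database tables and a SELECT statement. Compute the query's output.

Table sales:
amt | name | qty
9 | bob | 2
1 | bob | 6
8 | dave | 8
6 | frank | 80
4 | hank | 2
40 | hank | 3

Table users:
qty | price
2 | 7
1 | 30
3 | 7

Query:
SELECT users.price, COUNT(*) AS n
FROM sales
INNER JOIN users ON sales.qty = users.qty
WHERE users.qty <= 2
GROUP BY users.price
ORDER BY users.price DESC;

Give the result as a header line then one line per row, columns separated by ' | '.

After JOIN users (3 rows):
sales.amt | sales.name | sales.qty | users.qty | users.price
9 | bob | 2 | 2 | 7
4 | hank | 2 | 2 | 7
40 | hank | 3 | 3 | 7
After WHERE (2 rows):
sales.amt | sales.name | sales.qty | users.qty | users.price
9 | bob | 2 | 2 | 7
4 | hank | 2 | 2 | 7
After GROUP BY (1 rows):
users.price | n
7 | 2
After ORDER BY (1 rows):
users.price | n
7 | 2

== RESULT ==
users.price | n
7 | 2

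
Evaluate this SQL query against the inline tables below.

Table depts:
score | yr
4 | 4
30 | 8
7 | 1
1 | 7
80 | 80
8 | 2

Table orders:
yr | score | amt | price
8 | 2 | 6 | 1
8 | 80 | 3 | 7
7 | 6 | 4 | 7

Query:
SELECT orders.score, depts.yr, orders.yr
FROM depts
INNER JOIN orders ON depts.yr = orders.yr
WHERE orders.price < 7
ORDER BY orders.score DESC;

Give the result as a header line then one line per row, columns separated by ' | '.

== RESULT ==
orders.score | depts.yr | orders.yr
2 | 8 | 8

Derivation:
After JOIN orders (3 rows):
depts.score | depts.yr | orders.yr | orders.score | orders.amt | orders.price
30 | 8 | 8 | 2 | 6 | 1
30 | 8 | 8 | 80 | 3 | 7
1 | 7 | 7 | 6 | 4 | 7
After WHERE (1 rows):
depts.score | depts.yr | orders.yr | orders.score | orders.amt | orders.price
30 | 8 | 8 | 2 | 6 | 1
After SELECT (1 rows):
orders.score | depts.yr | orders.yr
2 | 8 | 8
After ORDER BY (1 rows):
orders.score | depts.yr | orders.yr
2 | 8 | 8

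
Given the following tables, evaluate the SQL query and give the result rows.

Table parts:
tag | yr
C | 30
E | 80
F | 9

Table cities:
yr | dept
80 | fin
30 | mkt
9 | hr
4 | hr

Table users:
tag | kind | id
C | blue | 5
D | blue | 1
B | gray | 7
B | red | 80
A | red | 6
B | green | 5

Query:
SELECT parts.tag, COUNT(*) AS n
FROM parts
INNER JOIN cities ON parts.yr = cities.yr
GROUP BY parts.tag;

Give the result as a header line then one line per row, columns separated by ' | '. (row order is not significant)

== RESULT ==
parts.tag | n
C | 1
E | 1
F | 1

Derivation:
After JOIN cities (3 rows):
parts.tag | parts.yr | cities.yr | cities.dept
C | 30 | 30 | mkt
E | 80 | 80 | fin
F | 9 | 9 | hr
After GROUP BY (3 rows):
parts.tag | n
C | 1
E | 1
F | 1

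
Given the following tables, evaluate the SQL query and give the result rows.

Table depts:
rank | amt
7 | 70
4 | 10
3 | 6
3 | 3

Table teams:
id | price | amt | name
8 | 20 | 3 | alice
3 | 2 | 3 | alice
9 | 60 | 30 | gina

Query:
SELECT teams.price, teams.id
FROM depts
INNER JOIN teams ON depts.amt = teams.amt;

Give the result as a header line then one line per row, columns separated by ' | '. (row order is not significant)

== RESULT ==
teams.price | teams.id
20 | 8
2 | 3

Derivation:
After JOIN teams (2 rows):
depts.rank | depts.amt | teams.id | teams.price | teams.amt | teams.name
3 | 3 | 8 | 20 | 3 | alice
3 | 3 | 3 | 2 | 3 | alice
After SELECT (2 rows):
teams.price | teams.id
20 | 8
2 | 3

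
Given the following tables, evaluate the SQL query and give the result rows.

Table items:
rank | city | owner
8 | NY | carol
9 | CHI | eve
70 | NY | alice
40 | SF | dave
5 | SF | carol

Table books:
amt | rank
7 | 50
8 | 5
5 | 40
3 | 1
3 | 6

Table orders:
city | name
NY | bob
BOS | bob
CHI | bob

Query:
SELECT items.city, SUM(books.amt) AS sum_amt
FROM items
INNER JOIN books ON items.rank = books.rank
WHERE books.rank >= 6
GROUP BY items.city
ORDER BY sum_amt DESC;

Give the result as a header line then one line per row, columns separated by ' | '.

== RESULT ==
items.city | sum_amt
SF | 5

Derivation:
After JOIN books (2 rows):
items.rank | items.city | items.owner | books.amt | books.rank
40 | SF | dave | 5 | 40
5 | SF | carol | 8 | 5
After WHERE (1 rows):
items.rank | items.city | items.owner | books.amt | books.rank
40 | SF | dave | 5 | 40
After GROUP BY (1 rows):
items.city | sum_amt
SF | 5
After ORDER BY (1 rows):
items.city | sum_amt
SF | 5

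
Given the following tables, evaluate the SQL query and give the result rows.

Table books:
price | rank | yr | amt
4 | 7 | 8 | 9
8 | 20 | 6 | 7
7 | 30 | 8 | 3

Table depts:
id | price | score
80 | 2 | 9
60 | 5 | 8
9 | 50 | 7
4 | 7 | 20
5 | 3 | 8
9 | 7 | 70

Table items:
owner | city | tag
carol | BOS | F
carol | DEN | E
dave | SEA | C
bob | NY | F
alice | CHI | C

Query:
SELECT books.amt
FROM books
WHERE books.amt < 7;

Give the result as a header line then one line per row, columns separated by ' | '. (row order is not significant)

After WHERE (1 rows):
books.price | books.rank | books.yr | books.amt
7 | 30 | 8 | 3
After SELECT (1 rows):
books.amt
3

== RESULT ==
books.amt
3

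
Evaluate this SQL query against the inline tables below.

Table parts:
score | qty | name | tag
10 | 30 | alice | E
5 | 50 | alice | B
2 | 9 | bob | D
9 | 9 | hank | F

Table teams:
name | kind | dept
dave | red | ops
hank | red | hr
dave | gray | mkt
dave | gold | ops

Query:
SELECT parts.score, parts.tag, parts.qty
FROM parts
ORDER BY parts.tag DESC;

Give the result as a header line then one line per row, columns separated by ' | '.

After SELECT (4 rows):
parts.score | parts.tag | parts.qty
10 | E | 30
5 | B | 50
2 | D | 9
9 | F | 9
After ORDER BY (4 rows):
parts.score | parts.tag | parts.qty
9 | F | 9
10 | E | 30
2 | D | 9
5 | B | 50

== RESULT ==
parts.score | parts.tag | parts.qty
9 | F | 9
10 | E | 30
2 | D | 9
5 | B | 50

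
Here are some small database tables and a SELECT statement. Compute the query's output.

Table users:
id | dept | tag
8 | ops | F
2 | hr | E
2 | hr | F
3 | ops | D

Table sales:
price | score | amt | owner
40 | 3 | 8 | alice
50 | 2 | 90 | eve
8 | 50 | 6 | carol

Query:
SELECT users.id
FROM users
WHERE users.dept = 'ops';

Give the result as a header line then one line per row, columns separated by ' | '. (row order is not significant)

== RESULT ==
users.id
8
3

Derivation:
After WHERE (2 rows):
users.id | users.dept | users.tag
8 | ops | F
3 | ops | D
After SELECT (2 rows):
users.id
8
3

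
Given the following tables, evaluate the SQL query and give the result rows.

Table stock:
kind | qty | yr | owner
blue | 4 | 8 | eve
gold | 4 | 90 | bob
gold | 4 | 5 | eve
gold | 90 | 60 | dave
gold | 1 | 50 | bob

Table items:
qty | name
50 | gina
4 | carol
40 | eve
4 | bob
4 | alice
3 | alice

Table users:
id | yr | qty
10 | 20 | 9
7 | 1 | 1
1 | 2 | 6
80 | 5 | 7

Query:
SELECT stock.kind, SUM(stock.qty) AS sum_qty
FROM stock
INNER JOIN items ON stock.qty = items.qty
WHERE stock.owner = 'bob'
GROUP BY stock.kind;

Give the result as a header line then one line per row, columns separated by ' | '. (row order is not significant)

After JOIN items (9 rows):
stock.kind | stock.qty | stock.yr | stock.owner | items.qty | items.name
blue | 4 | 8 | eve | 4 | carol
blue | 4 | 8 | eve | 4 | bob
blue | 4 | 8 | eve | 4 | alice
gold | 4 | 90 | bob | 4 | carol
gold | 4 | 90 | bob | 4 | bob
gold | 4 | 90 | bob | 4 | alice
gold | 4 | 5 | eve | 4 | carol
gold | 4 | 5 | eve | 4 | bob
gold | 4 | 5 | eve | 4 | alice
After WHERE (3 rows):
stock.kind | stock.qty | stock.yr | stock.owner | items.qty | items.name
gold | 4 | 90 | bob | 4 | carol
gold | 4 | 90 | bob | 4 | bob
gold | 4 | 90 | bob | 4 | alice
After GROUP BY (1 rows):
stock.kind | sum_qty
gold | 12

== RESULT ==
stock.kind | sum_qty
gold | 12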